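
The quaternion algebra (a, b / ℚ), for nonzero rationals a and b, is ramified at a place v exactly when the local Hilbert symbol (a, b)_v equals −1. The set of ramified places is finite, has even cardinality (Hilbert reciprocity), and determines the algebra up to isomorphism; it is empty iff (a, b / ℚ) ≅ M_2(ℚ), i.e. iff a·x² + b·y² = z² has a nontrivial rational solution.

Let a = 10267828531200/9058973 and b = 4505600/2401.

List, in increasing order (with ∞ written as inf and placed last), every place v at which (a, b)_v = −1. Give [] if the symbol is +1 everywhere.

[2, 17, 29, 31]

Mod squares: a ≡ 1176791, b ≡ 11. Check v ∈ {∞, 2, 3, 5, 7, 11, 17, 29, 31}.
v=11: a=11^-1·(≡7), b=11^1·(≡5) mod 11; (7|11)=-1, (5|11)=+1; (−1)^{-1·1·5}·(-1)^1·(+1)^-1 = +1.
v=5: a=5^2·(≡1), b=5^2·(≡4) mod 5; (1|5)=+1, (4|5)=+1; (−1)^{2·2·2}·(+1)^2·(+1)^2 = +1.
v=∞: 1176791 > 0 and 11 > 0  ⇒  (a,b)_∞ = +1.
v=7: a=7^-7·(≡4), b=7^-4·(≡1) mod 7; (4|7)=+1, (1|7)=+1; (−1)^{-7·-4·3}·(+1)^-4·(+1)^-7 = +1.
v=3: a=3^8·(≡2), b=3^0·(≡2) mod 3; (2|3)=-1, (2|3)=-1; (−1)^{8·0·1}·(-1)^0·(-1)^8 = +1.
v=29: a=29^1·(≡19), b=29^0·(≡12) mod 29; (19|29)=-1, (12|29)=-1; (−1)^{1·0·14}·(-1)^0·(-1)^1 = -1.
v=31: a=31^1·(≡24), b=31^0·(≡22) mod 31; (24|31)=-1, (22|31)=-1; (−1)^{1·0·15}·(-1)^0·(-1)^1 = -1.
v=17: a=17^1·(≡4), b=17^0·(≡14) mod 17; (4|17)=+1, (14|17)=-1; (−1)^{1·0·8}·(+1)^0·(-1)^1 = -1.
v=2: v_2(a)=12, v_2(b)=14; units ≡ 7, 3 (mod 8); ε·ε+αω+βω = 1·1+12·1+14·0 ≡ 1  ⇒  (a,b)_2 = -1.
(1176791, 11 / ℚ) ramifies at {2, 17, 29, 31}: a division algebra.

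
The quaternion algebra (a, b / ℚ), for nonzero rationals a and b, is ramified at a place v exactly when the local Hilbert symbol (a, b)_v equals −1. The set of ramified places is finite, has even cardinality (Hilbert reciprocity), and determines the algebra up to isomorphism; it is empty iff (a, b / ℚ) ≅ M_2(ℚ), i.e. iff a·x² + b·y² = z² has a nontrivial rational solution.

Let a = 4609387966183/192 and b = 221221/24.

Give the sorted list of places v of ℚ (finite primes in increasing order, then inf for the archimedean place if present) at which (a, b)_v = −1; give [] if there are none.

[2, 17, 31, 43]

(a, b) ≡ (13800549, 7854) mod (ℚ^×)²; places V = {2, 3, 7, 11, 13, 17, 29, 31, 43, ∞}.
(a,b)_2: α=-6, β=-3; u≡5, v≡7 (mod 8); ε(u)ε(v)=0·1, αω(v)=-6·0, βω(u)=-3·1; sum ≡ 1  ⇒  -1.
(a,b)_13: α=2, u≡12; β=2, v≡2 (mod 13); (12|13)=+1, (2|13)=-1; sign (−1)^0·+1^2·-1^2 = +1.
(a,b)_31: α=1, u≡8; β=0, v≡17 (mod 31); (8|31)=+1, (17|31)=-1; sign (−1)^0·+1^0·-1^1 = -1.
(a,b)_∞: sgn(13800549)=+, sgn(7854)=+, so +1.
(a,b)_11: α=2, u≡9; β=1, v≡7 (mod 11); (9|11)=+1, (7|11)=-1; sign (−1)^0·+1^1·-1^2 = +1.
(a,b)_29: α=1, u≡6; β=0, v≡4 (mod 29); (6|29)=+1, (4|29)=+1; sign (−1)^0·+1^0·+1^1 = +1.
(a,b)_17: α=1, u≡8; β=1, v≡6 (mod 17); (8|17)=+1, (6|17)=-1; sign (−1)^0·+1^1·-1^1 = -1.
(a,b)_43: α=1, u≡30; β=0, v≡3 (mod 43); (30|43)=-1, (3|43)=-1; sign (−1)^0·-1^0·-1^1 = -1.
(a,b)_3: α=-1, u≡1; β=-1, v≡2 (mod 3); (1|3)=+1, (2|3)=-1; sign (−1)^1·+1^-1·-1^-1 = +1.
(a,b)_7: α=3, u≡6; β=1, v≡4 (mod 7); (6|7)=-1, (4|7)=+1; sign (−1)^1·-1^1·+1^3 = +1.
(13800549, 7854 / ℚ) ramifies at {2, 17, 31, 43}: a division algebra.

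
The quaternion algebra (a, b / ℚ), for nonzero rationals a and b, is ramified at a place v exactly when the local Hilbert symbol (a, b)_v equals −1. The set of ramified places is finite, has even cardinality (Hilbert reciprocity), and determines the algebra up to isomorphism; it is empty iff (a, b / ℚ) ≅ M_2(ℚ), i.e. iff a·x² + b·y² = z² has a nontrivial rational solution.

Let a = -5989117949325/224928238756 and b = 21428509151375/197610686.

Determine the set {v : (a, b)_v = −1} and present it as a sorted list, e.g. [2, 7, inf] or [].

[2, 5, 7, 19]

Mod squares: a ≡ -133, b ≡ 1330. Check v ∈ {∞, 2, 3, 5, 7, 13, 17, 19, 29, 37, 43, 47}.
v=17: a=17^-2·(≡6), b=17^-4·(≡1) mod 17; (6|17)=-1, (1|17)=+1; (−1)^{-2·-4·8}·(-1)^-4·(+1)^-2 = +1.
v=3: a=3^2·(≡2), b=3^0·(≡1) mod 3; (2|3)=-1, (1|3)=+1; (−1)^{2·0·1}·(-1)^0·(+1)^2 = +1.
v=19: a=19^1·(≡3), b=19^1·(≡2) mod 19; (3|19)=-1, (2|19)=-1; (−1)^{1·1·9}·(-1)^1·(-1)^1 = -1.
v=37: a=37^-2·(≡18), b=37^0·(≡6) mod 37; (18|37)=-1, (6|37)=-1; (−1)^{-2·0·18}·(-1)^0·(-1)^-2 = +1.
v=2: v_2(a)=-2, v_2(b)=-1; units ≡ 3, 1 (mod 8); ε·ε+αω+βω = 1·0+-2·0+-1·1 ≡ 1  ⇒  (a,b)_2 = -1.
v=7: a=7^3·(≡2), b=7^-1·(≡4) mod 7; (2|7)=+1, (4|7)=+1; (−1)^{3·-1·3}·(+1)^-1·(+1)^3 = -1.
v=29: a=29^-2·(≡26), b=29^0·(≡7) mod 29; (26|29)=-1, (7|29)=+1; (−1)^{-2·0·14}·(-1)^0·(+1)^-2 = +1.
v=∞: -133 < 0 and 1330 > 0  ⇒  (a,b)_∞ = +1.
v=47: a=47^2·(≡34), b=47^4·(≡36) mod 47; (34|47)=+1, (36|47)=+1; (−1)^{2·4·23}·(+1)^4·(+1)^2 = +1.
v=5: a=5^2·(≡2), b=5^3·(≡1) mod 5; (2|5)=-1, (1|5)=+1; (−1)^{2·3·2}·(-1)^3·(+1)^2 = -1.
v=13: a=13^-2·(≡3), b=13^-2·(≡3) mod 13; (3|13)=+1, (3|13)=+1; (−1)^{-2·-2·6}·(+1)^-2·(+1)^-2 = +1.
v=43: a=43^2·(≡22), b=43^2·(≡13) mod 43; (22|43)=-1, (13|43)=+1; (−1)^{2·2·21}·(-1)^2·(+1)^2 = +1.
(-133, 1330 / ℚ) ramifies at {2, 5, 7, 19}: a division algebra.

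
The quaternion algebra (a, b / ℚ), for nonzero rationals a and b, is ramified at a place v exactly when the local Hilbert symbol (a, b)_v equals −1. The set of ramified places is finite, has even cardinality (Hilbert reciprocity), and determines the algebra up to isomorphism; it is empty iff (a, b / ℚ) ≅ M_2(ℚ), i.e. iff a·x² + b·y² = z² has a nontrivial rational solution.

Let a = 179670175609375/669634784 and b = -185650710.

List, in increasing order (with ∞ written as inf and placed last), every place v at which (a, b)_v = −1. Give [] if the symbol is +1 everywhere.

[2, 3, 17, 19]

(a, b) ≡ (5474, -13110) mod (ℚ^×)²; places V = {2, 3, 5, 7, 11, 13, 17, 19, 23, 29, ∞}.
(a,b)_11: α=2, u≡2; β=0, v≡8 (mod 11); (2|11)=-1, (8|11)=-1; sign (−1)^0·-1^0·-1^2 = +1.
(a,b)_∞: sgn(5474)=+, sgn(-13110)=−, so +1.
(a,b)_23: α=1, u≡1; β=1, v≡11 (mod 23); (1|23)=+1, (11|23)=-1; sign (−1)^1·+1^1·-1^1 = +1.
(a,b)_2: α=-5, β=1; u≡1, v≡5 (mod 8); ε(u)ε(v)=0·0, αω(v)=-5·1, βω(u)=1·0; sum ≡ 1  ⇒  -1.
(a,b)_19: α=-2, u≡18; β=1, v≡2 (mod 19); (18|19)=-1, (2|19)=-1; sign (−1)^0·-1^1·-1^-2 = -1.
(a,b)_17: α=3, u≡8; β=2, v≡6 (mod 17); (8|17)=+1, (6|17)=-1; sign (−1)^0·+1^2·-1^3 = -1.
(a,b)_5: α=6, u≡1; β=1, v≡3 (mod 5); (1|5)=+1, (3|5)=-1; sign (−1)^0·+1^1·-1^6 = +1.
(a,b)_29: α=2, u≡4; β=0, v≡11 (mod 29); (4|29)=+1, (11|29)=-1; sign (−1)^0·+1^0·-1^2 = +1.
(a,b)_7: α=-3, u≡5; β=2, v≡2 (mod 7); (5|7)=-1, (2|7)=+1; sign (−1)^0·-1^2·+1^-3 = +1.
(a,b)_13: α=-2, u≡9; β=0, v≡2 (mod 13); (9|13)=+1, (2|13)=-1; sign (−1)^0·+1^0·-1^-2 = +1.
(a,b)_3: α=0, u≡2; β=1, v≡1 (mod 3); (2|3)=-1, (1|3)=+1; sign (−1)^0·-1^1·+1^0 = -1.
|Ram(5474, -13110)| = 4, even; anisotropic at {2, 3, 17, 19}.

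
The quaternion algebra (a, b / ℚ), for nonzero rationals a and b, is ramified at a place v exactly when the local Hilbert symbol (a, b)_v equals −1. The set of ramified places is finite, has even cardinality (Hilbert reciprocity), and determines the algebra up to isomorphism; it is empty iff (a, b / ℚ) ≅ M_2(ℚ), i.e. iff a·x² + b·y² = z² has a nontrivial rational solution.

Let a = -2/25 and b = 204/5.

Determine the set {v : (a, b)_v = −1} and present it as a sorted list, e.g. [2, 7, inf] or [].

[2, 5]

Mod squares: a ≡ -2, b ≡ 255. Check v ∈ {∞, 2, 3, 5, 17}.
v=17: a=17^0·(≡4), b=17^1·(≡16) mod 17; (4|17)=+1, (16|17)=+1; (−1)^{0·1·8}·(+1)^1·(+1)^0 = +1.
v=5: a=5^-2·(≡3), b=5^-1·(≡4) mod 5; (3|5)=-1, (4|5)=+1; (−1)^{-2·-1·2}·(-1)^-1·(+1)^-2 = -1.
v=2: v_2(a)=1, v_2(b)=2; units ≡ 7, 7 (mod 8); ε·ε+αω+βω = 1·1+1·0+2·0 ≡ 1  ⇒  (a,b)_2 = -1.
v=∞: -2 < 0 and 255 > 0  ⇒  (a,b)_∞ = +1.
v=3: a=3^0·(≡1), b=3^1·(≡1) mod 3; (1|3)=+1, (1|3)=+1; (−1)^{0·1·1}·(+1)^1·(+1)^0 = +1.
(-2, 255 / ℚ) ramifies at {2, 5}: a division algebra.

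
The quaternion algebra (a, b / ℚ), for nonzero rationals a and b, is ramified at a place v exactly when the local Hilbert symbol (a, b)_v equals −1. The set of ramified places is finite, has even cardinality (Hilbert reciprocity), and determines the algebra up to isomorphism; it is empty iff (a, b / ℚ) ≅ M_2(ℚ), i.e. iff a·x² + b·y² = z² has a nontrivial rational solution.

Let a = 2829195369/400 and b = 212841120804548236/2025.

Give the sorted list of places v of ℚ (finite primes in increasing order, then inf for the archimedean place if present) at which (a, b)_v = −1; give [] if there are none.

(a, b) ≡ (37961, 91) mod (ℚ^×)²; places V = {2, 3, 5, 7, 11, 13, 17, 29, ∞}.
(a,b)_11: α=1, u≡8; β=2, v≡9 (mod 11); (8|11)=-1, (9|11)=+1; sign (−1)^0·-1^2·+1^1 = +1.
(a,b)_17: α=1, u≡12; β=2, v≡6 (mod 17); (12|17)=-1, (6|17)=-1; sign (−1)^0·-1^2·-1^1 = -1.
(a,b)_29: α=1, u≡20; β=2, v≡1 (mod 29); (20|29)=+1, (1|29)=+1; sign (−1)^0·+1^2·+1^1 = +1.
(a,b)_3: α=2, u≡2; β=-4, v≡1 (mod 3); (2|3)=-1, (1|3)=+1; sign (−1)^0·-1^-4·+1^2 = +1.
(a,b)_13: α=2, u≡9; β=3, v≡7 (mod 13); (9|13)=+1, (7|13)=-1; sign (−1)^0·+1^3·-1^2 = +1.
(a,b)_2: α=-4, β=2; u≡1, v≡3 (mod 8); ε(u)ε(v)=0·1, αω(v)=-4·1, βω(u)=2·0; sum ≡ 0  ⇒  +1.
(a,b)_∞: sgn(37961)=+, sgn(91)=+, so +1.
(a,b)_7: α=3, u≡3; β=7, v≡6 (mod 7); (3|7)=-1, (6|7)=-1; sign (−1)^1·-1^7·-1^3 = -1.
(a,b)_5: α=-2, u≡4; β=-2, v≡1 (mod 5); (4|5)=+1, (1|5)=+1; sign (−1)^0·+1^-2·+1^-2 = +1.
(37961, 91 / ℚ) ramifies at {7, 17}: a division algebra.

[7, 17]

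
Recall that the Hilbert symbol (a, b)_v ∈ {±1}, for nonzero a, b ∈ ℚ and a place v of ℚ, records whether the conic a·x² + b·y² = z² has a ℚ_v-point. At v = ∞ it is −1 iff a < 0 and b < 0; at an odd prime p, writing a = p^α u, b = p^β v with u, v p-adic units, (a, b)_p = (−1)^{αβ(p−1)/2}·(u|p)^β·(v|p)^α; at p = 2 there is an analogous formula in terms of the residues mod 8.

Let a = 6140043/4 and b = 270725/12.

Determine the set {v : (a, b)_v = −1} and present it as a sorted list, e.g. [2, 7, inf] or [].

Mod squares: a ≡ 1547, b ≡ 663. Check v ∈ {∞, 2, 3, 5, 7, 13, 17}.
v=∞: 1547 > 0 and 663 > 0  ⇒  (a,b)_∞ = +1.
v=3: a=3^4·(≡2), b=3^-1·(≡2) mod 3; (2|3)=-1, (2|3)=-1; (−1)^{4·-1·1}·(-1)^-1·(-1)^4 = -1.
v=13: a=13^1·(≡2), b=13^1·(≡1) mod 13; (2|13)=-1, (1|13)=+1; (−1)^{1·1·6}·(-1)^1·(+1)^1 = -1.
v=17: a=17^1·(≡12), b=17^1·(≡11) mod 17; (12|17)=-1, (11|17)=-1; (−1)^{1·1·8}·(-1)^1·(-1)^1 = +1.
v=5: a=5^0·(≡2), b=5^2·(≡2) mod 5; (2|5)=-1, (2|5)=-1; (−1)^{0·2·2}·(-1)^2·(-1)^0 = +1.
v=7: a=7^3·(≡4), b=7^2·(≡6) mod 7; (4|7)=+1, (6|7)=-1; (−1)^{3·2·3}·(+1)^2·(-1)^3 = -1.
v=2: v_2(a)=-2, v_2(b)=-2; units ≡ 3, 7 (mod 8); ε·ε+αω+βω = 1·1+-2·0+-2·1 ≡ 1  ⇒  (a,b)_2 = -1.
(1547, 663 / ℚ) ramifies at {2, 3, 7, 13}: a division algebra.

[2, 3, 7, 13]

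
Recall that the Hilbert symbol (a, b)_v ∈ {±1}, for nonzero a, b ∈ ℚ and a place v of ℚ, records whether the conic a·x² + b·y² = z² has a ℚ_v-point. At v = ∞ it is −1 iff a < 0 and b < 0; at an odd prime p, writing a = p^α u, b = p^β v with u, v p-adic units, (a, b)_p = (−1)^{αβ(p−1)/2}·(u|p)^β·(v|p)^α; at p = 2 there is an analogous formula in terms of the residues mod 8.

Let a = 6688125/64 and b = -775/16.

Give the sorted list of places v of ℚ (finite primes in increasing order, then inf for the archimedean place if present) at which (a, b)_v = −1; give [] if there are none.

[29, 31]

Mod squares: a ≡ 1189, b ≡ -31. Check v ∈ {∞, 2, 3, 5, 29, 31, 41}.
v=2: v_2(a)=-6, v_2(b)=-4; units ≡ 5, 1 (mod 8); ε·ε+αω+βω = 0·0+-6·0+-4·1 ≡ 0  ⇒  (a,b)_2 = +1.
v=5: a=5^4·(≡4), b=5^2·(≡4) mod 5; (4|5)=+1, (4|5)=+1; (−1)^{4·2·2}·(+1)^2·(+1)^4 = +1.
v=∞: 1189 > 0 and -31 < 0  ⇒  (a,b)_∞ = +1.
v=3: a=3^2·(≡1), b=3^0·(≡2) mod 3; (1|3)=+1, (2|3)=-1; (−1)^{2·0·1}·(+1)^0·(-1)^2 = +1.
v=31: a=31^0·(≡15), b=31^1·(≡12) mod 31; (15|31)=-1, (12|31)=-1; (−1)^{0·1·15}·(-1)^1·(-1)^0 = -1.
v=41: a=41^1·(≡19), b=41^0·(≡31) mod 41; (19|41)=-1, (31|41)=+1; (−1)^{1·0·20}·(-1)^0·(+1)^1 = +1.
v=29: a=29^1·(≡27), b=29^0·(≡15) mod 29; (27|29)=-1, (15|29)=-1; (−1)^{1·0·14}·(-1)^0·(-1)^1 = -1.
(1189, -31 / ℚ) ramifies at {29, 31}: a division algebra.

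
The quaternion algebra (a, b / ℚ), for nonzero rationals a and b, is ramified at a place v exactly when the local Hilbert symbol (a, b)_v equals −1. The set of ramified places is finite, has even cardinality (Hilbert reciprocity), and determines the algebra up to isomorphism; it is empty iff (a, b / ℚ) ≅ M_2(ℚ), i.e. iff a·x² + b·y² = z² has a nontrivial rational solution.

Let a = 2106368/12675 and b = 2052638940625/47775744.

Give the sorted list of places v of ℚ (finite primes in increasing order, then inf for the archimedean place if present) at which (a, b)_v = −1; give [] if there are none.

Mod squares: a ≡ 51, b ≡ 69745. Check v ∈ {∞, 2, 3, 5, 7, 11, 13, 17, 29, 31, 37}.
v=37: a=37^0·(≡35), b=37^1·(≡29) mod 37; (35|37)=-1, (29|37)=-1; (−1)^{0·1·18}·(-1)^1·(-1)^0 = -1.
v=13: a=13^-2·(≡3), b=13^1·(≡9) mod 13; (3|13)=+1, (9|13)=+1; (−1)^{-2·1·6}·(+1)^1·(+1)^-2 = +1.
v=∞: 51 > 0 and 69745 > 0  ⇒  (a,b)_∞ = +1.
v=11: a=11^2·(≡2), b=11^0·(≡4) mod 11; (2|11)=-1, (4|11)=+1; (−1)^{2·0·5}·(-1)^0·(+1)^2 = +1.
v=3: a=3^-1·(≡2), b=3^-6·(≡1) mod 3; (2|3)=-1, (1|3)=+1; (−1)^{-1·-6·1}·(-1)^-6·(+1)^-1 = +1.
v=2: v_2(a)=10, v_2(b)=-16; units ≡ 3, 1 (mod 8); ε·ε+αω+βω = 1·0+10·0+-16·1 ≡ 0  ⇒  (a,b)_2 = +1.
v=31: a=31^0·(≡5), b=31^2·(≡15) mod 31; (5|31)=+1, (15|31)=-1; (−1)^{0·2·15}·(+1)^2·(-1)^0 = +1.
v=17: a=17^1·(≡11), b=17^0·(≡12) mod 17; (11|17)=-1, (12|17)=-1; (−1)^{1·0·8}·(-1)^0·(-1)^1 = -1.
v=29: a=29^0·(≡20), b=29^1·(≡15) mod 29; (20|29)=+1, (15|29)=-1; (−1)^{0·1·14}·(+1)^1·(-1)^0 = +1.
v=7: a=7^0·(≡1), b=7^2·(≡1) mod 7; (1|7)=+1, (1|7)=+1; (−1)^{0·2·3}·(+1)^2·(+1)^0 = +1.
v=5: a=5^-2·(≡4), b=5^5·(≡4) mod 5; (4|5)=+1, (4|5)=+1; (−1)^{-2·5·2}·(+1)^5·(+1)^-2 = +1.
Ram(51, 69745) = {17, 37}; no ℚ_17-point on the conic.

[17, 37]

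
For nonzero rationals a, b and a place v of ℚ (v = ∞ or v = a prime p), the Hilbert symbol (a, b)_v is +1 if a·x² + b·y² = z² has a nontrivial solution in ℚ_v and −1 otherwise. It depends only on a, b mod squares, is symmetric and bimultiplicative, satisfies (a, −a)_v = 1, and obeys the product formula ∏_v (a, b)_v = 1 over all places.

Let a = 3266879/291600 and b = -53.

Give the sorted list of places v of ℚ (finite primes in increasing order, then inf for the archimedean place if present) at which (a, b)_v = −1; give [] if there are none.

[2, 53]

(a, b) ≡ (551, -53) mod (ℚ^×)²; places V = {2, 3, 5, 7, 11, 19, 29, 53, ∞}.
(a,b)_3: α=-6, u≡2; β=0, v≡1 (mod 3); (2|3)=-1, (1|3)=+1; sign (−1)^0·-1^0·+1^-6 = +1.
(a,b)_5: α=-2, u≡1; β=0, v≡2 (mod 5); (1|5)=+1, (2|5)=-1; sign (−1)^0·+1^0·-1^-2 = +1.
(a,b)_29: α=1, u≡3; β=0, v≡5 (mod 29); (3|29)=-1, (5|29)=+1; sign (−1)^0·-1^0·+1^1 = +1.
(a,b)_7: α=2, u≡3; β=0, v≡3 (mod 7); (3|7)=-1, (3|7)=-1; sign (−1)^0·-1^0·-1^2 = +1.
(a,b)_11: α=2, u≡5; β=0, v≡2 (mod 11); (5|11)=+1, (2|11)=-1; sign (−1)^0·+1^0·-1^2 = +1.
(a,b)_19: α=1, u≡15; β=0, v≡4 (mod 19); (15|19)=-1, (4|19)=+1; sign (−1)^0·-1^0·+1^1 = +1.
(a,b)_2: α=-4, β=0; u≡7, v≡3 (mod 8); ε(u)ε(v)=1·1, αω(v)=-4·1, βω(u)=0·0; sum ≡ 1  ⇒  -1.
(a,b)_53: α=0, u≡51; β=1, v≡52 (mod 53); (51|53)=-1, (52|53)=+1; sign (−1)^0·-1^1·+1^0 = -1.
(a,b)_∞: sgn(551)=+, sgn(-53)=−, so +1.
(551, -53 / ℚ) ramifies at {2, 53}: a division algebra.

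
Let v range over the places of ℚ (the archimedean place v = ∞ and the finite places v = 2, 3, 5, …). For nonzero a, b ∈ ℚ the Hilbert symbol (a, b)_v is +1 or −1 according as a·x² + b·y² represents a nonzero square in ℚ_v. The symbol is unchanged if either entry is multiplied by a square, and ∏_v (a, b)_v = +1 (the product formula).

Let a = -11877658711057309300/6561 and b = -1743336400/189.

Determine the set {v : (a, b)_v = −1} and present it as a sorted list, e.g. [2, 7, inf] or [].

[2, 3, 7, 17, 37, inf]

(a, b) ≡ (-37, -541569) mod (ℚ^×)²; places V = {2, 3, 5, 7, 13, 17, 37, 41, ∞}.
(a,b)_5: α=2, u≡3; β=2, v≡1 (mod 5); (3|5)=-1, (1|5)=+1; sign (−1)^0·-1^2·+1^2 = +1.
(a,b)_37: α=3, u≡30; β=1, v≡20 (mod 37); (30|37)=+1, (20|37)=-1; sign (−1)^0·+1^1·-1^3 = -1.
(a,b)_3: α=-8, u≡2; β=-3, v≡2 (mod 3); (2|3)=-1, (2|3)=-1; sign (−1)^0·-1^-3·-1^-8 = -1.
(a,b)_41: α=2, u≡16; β=1, v≡28 (mod 41); (16|41)=+1, (28|41)=-1; sign (−1)^0·+1^1·-1^2 = +1.
(a,b)_7: α=0, u≡5; β=-1, v≡1 (mod 7); (5|7)=-1, (1|7)=+1; sign (−1)^0·-1^-1·+1^0 = -1.
(a,b)_2: α=2, β=4; u≡3, v≡7 (mod 8); ε(u)ε(v)=1·1, αω(v)=2·0, βω(u)=4·1; sum ≡ 1  ⇒  -1.
(a,b)_∞: sgn(-37)=−, sgn(-541569)=−, so -1.
(a,b)_13: α=6, u≡5; β=2, v≡8 (mod 13); (5|13)=-1, (8|13)=-1; sign (−1)^0·-1^2·-1^6 = +1.
(a,b)_17: α=2, u≡11; β=1, v≡1 (mod 17); (11|17)=-1, (1|17)=+1; sign (−1)^0·-1^1·+1^2 = -1.
|Ram(-37, -541569)| = 6, even; anisotropic at {2, 3, 7, 17, 37, ∞}.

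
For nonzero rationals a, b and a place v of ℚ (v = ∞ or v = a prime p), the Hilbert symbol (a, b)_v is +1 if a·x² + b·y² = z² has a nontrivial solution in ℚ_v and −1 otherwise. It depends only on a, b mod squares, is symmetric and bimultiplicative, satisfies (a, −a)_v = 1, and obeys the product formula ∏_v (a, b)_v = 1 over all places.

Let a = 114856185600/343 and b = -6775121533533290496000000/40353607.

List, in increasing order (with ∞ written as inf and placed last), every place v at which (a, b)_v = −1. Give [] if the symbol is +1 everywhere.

[7, 19]

Mod squares: a ≡ 9177, b ≡ -182. Check v ∈ {∞, 2, 3, 5, 7, 13, 19, 23}.
v=19: a=19^1·(≡18), b=19^2·(≡2) mod 19; (18|19)=-1, (2|19)=-1; (−1)^{1·2·9}·(-1)^2·(-1)^1 = -1.
v=13: a=13^2·(≡3), b=13^5·(≡4) mod 13; (3|13)=+1, (4|13)=+1; (−1)^{2·5·6}·(+1)^5·(+1)^2 = +1.
v=7: a=7^-3·(≡2), b=7^-9·(≡1) mod 7; (2|7)=+1, (1|7)=+1; (−1)^{-3·-9·3}·(+1)^-9·(+1)^-3 = -1.
v=5: a=5^2·(≡3), b=5^6·(≡3) mod 5; (3|5)=-1, (3|5)=-1; (−1)^{2·6·2}·(-1)^6·(-1)^2 = +1.
v=∞: 9177 > 0 and -182 < 0  ⇒  (a,b)_∞ = +1.
v=3: a=3^5·(≡2), b=3^6·(≡1) mod 3; (2|3)=-1, (1|3)=+1; (−1)^{5·6·1}·(-1)^6·(+1)^5 = +1.
v=2: v_2(a)=8, v_2(b)=23; units ≡ 1, 5 (mod 8); ε·ε+αω+βω = 0·0+8·1+23·0 ≡ 0  ⇒  (a,b)_2 = +1.
v=23: a=23^1·(≡6), b=23^2·(≡1) mod 23; (6|23)=+1, (1|23)=+1; (−1)^{1·2·11}·(+1)^2·(+1)^1 = +1.
|Ram(9177, -182)| = 2, even; anisotropic at {7, 19}.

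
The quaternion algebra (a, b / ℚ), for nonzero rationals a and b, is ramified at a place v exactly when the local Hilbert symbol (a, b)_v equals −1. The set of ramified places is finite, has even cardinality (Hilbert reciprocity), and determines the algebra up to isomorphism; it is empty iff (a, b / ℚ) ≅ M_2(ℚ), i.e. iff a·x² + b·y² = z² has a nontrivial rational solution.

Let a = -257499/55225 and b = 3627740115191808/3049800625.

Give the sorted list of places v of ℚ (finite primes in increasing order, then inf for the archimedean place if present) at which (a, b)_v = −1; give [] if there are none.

(a, b) ≡ (-11, 75922) mod (ℚ^×)²; places V = {2, 3, 5, 7, 11, 17, 23, 29, 47, ∞}.
(a,b)_11: α=1, u≡2; β=3, v≡5 (mod 11); (2|11)=-1, (5|11)=+1; sign (−1)^1·-1^3·+1^1 = +1.
(a,b)_3: α=4, u≡1; β=6, v≡1 (mod 3); (1|3)=+1, (1|3)=+1; sign (−1)^0·+1^6·+1^4 = +1.
(a,b)_7: α=0, u≡5; β=1, v≡5 (mod 7); (5|7)=-1, (5|7)=-1; sign (−1)^0·-1^1·-1^0 = -1.
(a,b)_17: α=2, u≡3; β=1, v≡11 (mod 17); (3|17)=-1, (11|17)=-1; sign (−1)^0·-1^1·-1^2 = -1.
(a,b)_47: α=-2, u≡25; β=-4, v≡27 (mod 47); (25|47)=+1, (27|47)=+1; sign (−1)^0·+1^-4·+1^-2 = +1.
(a,b)_∞: sgn(-11)=−, sgn(75922)=+, so +1.
(a,b)_5: α=-2, u≡4; β=-4, v≡3 (mod 5); (4|5)=+1, (3|5)=-1; sign (−1)^0·+1^-4·-1^-2 = +1.
(a,b)_29: α=0, u≡12; β=1, v≡2 (mod 29); (12|29)=-1, (2|29)=-1; sign (−1)^0·-1^1·-1^0 = -1.
(a,b)_2: α=0, β=11; u≡5, v≡1 (mod 8); ε(u)ε(v)=0·0, αω(v)=0·0, βω(u)=11·1; sum ≡ 1  ⇒  -1.
(a,b)_23: α=0, u≡16; β=2, v≡11 (mod 23); (16|23)=+1, (11|23)=-1; sign (−1)^0·+1^2·-1^0 = +1.
(-11, 75922 / ℚ) ramifies at {2, 7, 17, 29}: a division algebra.

[2, 7, 17, 29]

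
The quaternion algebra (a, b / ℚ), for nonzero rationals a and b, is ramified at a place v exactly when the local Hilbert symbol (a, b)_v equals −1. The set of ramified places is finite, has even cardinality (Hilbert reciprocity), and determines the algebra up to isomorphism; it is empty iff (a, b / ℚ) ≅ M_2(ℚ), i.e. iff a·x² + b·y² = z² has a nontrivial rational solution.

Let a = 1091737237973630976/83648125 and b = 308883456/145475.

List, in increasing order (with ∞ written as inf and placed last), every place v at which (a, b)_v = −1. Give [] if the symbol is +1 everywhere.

[3, 11]

Mod squares: a ≡ 9867, b ≡ 209. Check v ∈ {∞, 2, 3, 5, 7, 11, 13, 19, 23}.
v=3: a=3^7·(≡1), b=3^4·(≡2) mod 3; (1|3)=+1, (2|3)=-1; (−1)^{7·4·1}·(+1)^4·(-1)^7 = -1.
v=11: a=11^-1·(≡10), b=11^-1·(≡8) mod 11; (10|11)=-1, (8|11)=-1; (−1)^{-1·-1·5}·(-1)^-1·(-1)^-1 = -1.
v=∞: 9867 > 0 and 209 > 0  ⇒  (a,b)_∞ = +1.
v=19: a=19^2·(≡11), b=19^1·(≡17) mod 19; (11|19)=+1, (17|19)=+1; (−1)^{2·1·9}·(+1)^1·(+1)^2 = +1.
v=23: a=23^-3·(≡7), b=23^-2·(≡12) mod 23; (7|23)=-1, (12|23)=+1; (−1)^{-3·-2·11}·(-1)^-2·(+1)^-3 = +1.
v=7: a=7^4·(≡2), b=7^2·(≡6) mod 7; (2|7)=+1, (6|7)=-1; (−1)^{4·2·3}·(+1)^2·(-1)^4 = +1.
v=13: a=13^3·(≡8), b=13^0·(≡10) mod 13; (8|13)=-1, (10|13)=+1; (−1)^{3·0·6}·(-1)^0·(+1)^3 = +1.
v=2: v_2(a)=18, v_2(b)=12; units ≡ 3, 1 (mod 8); ε·ε+αω+βω = 1·0+18·0+12·1 ≡ 0  ⇒  (a,b)_2 = +1.
v=5: a=5^-4·(≡3), b=5^-2·(≡4) mod 5; (3|5)=-1, (4|5)=+1; (−1)^{-4·-2·2}·(-1)^-2·(+1)^-4 = +1.
|Ram(9867, 209)| = 2, even; anisotropic at {3, 11}.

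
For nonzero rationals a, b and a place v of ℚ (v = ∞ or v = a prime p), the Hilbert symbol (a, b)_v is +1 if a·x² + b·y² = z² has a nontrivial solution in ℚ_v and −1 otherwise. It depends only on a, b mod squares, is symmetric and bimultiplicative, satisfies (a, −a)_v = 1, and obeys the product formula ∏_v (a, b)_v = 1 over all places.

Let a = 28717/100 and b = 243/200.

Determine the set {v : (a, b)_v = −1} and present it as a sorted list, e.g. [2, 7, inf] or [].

Mod squares: a ≡ 13, b ≡ 6. Check v ∈ {∞, 2, 3, 5, 13, 47}.
v=2: v_2(a)=-2, v_2(b)=-3; units ≡ 5, 3 (mod 8); ε·ε+αω+βω = 0·1+-2·1+-3·1 ≡ 1  ⇒  (a,b)_2 = -1.
v=∞: 13 > 0 and 6 > 0  ⇒  (a,b)_∞ = +1.
v=5: a=5^-2·(≡3), b=5^-2·(≡1) mod 5; (3|5)=-1, (1|5)=+1; (−1)^{-2·-2·2}·(-1)^-2·(+1)^-2 = +1.
v=47: a=47^2·(≡10), b=47^0·(≡32) mod 47; (10|47)=-1, (32|47)=+1; (−1)^{2·0·23}·(-1)^0·(+1)^2 = +1.
v=13: a=13^1·(≡10), b=13^0·(≡7) mod 13; (10|13)=+1, (7|13)=-1; (−1)^{1·0·6}·(+1)^0·(-1)^1 = -1.
v=3: a=3^0·(≡1), b=3^5·(≡2) mod 3; (1|3)=+1, (2|3)=-1; (−1)^{0·5·1}·(+1)^5·(-1)^0 = +1.
Ram(13, 6) = {2, 13}; no ℚ_2-point on the conic.

[2, 13]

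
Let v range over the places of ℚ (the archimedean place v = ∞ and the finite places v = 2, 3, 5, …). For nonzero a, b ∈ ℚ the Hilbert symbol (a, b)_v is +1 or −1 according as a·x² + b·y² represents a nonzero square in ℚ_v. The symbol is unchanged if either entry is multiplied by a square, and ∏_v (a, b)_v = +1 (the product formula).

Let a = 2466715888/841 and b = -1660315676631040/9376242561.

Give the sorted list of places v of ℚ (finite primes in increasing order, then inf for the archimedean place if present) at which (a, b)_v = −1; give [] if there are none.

[5, 7]

Mod squares: a ≡ 7, b ≡ -190. Check v ∈ {∞, 2, 3, 5, 7, 11, 13, 17, 19, 29, 53}.
v=∞: 7 > 0 and -190 < 0  ⇒  (a,b)_∞ = +1.
v=29: a=29^-2·(≡16), b=29^-2·(≡16) mod 29; (16|29)=+1, (16|29)=+1; (−1)^{-2·-2·14}·(+1)^-2·(+1)^-2 = +1.
v=19: a=19^4·(≡16), b=19^3·(≡9) mod 19; (16|19)=+1, (9|19)=+1; (−1)^{4·3·9}·(+1)^3·(+1)^4 = +1.
v=7: a=7^1·(≡4), b=7^-2·(≡5) mod 7; (4|7)=+1, (5|7)=-1; (−1)^{1·-2·3}·(+1)^-2·(-1)^1 = -1.
v=3: a=3^0·(≡1), b=3^-4·(≡2) mod 3; (1|3)=+1, (2|3)=-1; (−1)^{0·-4·1}·(+1)^-4·(-1)^0 = +1.
v=5: a=5^0·(≡3), b=5^1·(≡2) mod 5; (3|5)=-1, (2|5)=-1; (−1)^{0·1·2}·(-1)^1·(-1)^0 = -1.
v=2: v_2(a)=4, v_2(b)=13; units ≡ 7, 1 (mod 8); ε·ε+αω+βω = 1·0+4·0+13·0 ≡ 0  ⇒  (a,b)_2 = +1.
v=13: a=13^2·(≡8), b=13^2·(≡8) mod 13; (8|13)=-1, (8|13)=-1; (−1)^{2·2·6}·(-1)^2·(-1)^2 = +1.
v=11: a=11^0·(≡2), b=11^2·(≡6) mod 11; (2|11)=-1, (6|11)=-1; (−1)^{0·2·5}·(-1)^2·(-1)^0 = +1.
v=53: a=53^0·(≡6), b=53^-2·(≡19) mod 53; (6|53)=+1, (19|53)=-1; (−1)^{0·-2·26}·(+1)^-2·(-1)^0 = +1.
v=17: a=17^0·(≡14), b=17^2·(≡10) mod 17; (14|17)=-1, (10|17)=-1; (−1)^{0·2·8}·(-1)^2·(-1)^0 = +1.
(7, -190 / ℚ) ramifies at {5, 7}: a division algebra.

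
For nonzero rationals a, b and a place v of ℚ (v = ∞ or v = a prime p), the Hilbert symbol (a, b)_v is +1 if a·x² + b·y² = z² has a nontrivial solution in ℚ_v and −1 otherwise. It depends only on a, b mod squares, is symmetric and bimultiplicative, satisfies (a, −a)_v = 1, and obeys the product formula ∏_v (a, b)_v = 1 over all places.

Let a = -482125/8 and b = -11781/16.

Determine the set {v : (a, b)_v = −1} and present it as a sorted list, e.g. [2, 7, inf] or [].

(a, b) ≡ (-38570, -1309) mod (ℚ^×)²; places V = {2, 3, 5, 7, 11, 17, 19, 29, ∞}.
(a,b)_29: α=1, u≡28; β=0, v≡5 (mod 29); (28|29)=+1, (5|29)=+1; sign (−1)^0·+1^0·+1^1 = +1.
(a,b)_19: α=1, u≡13; β=0, v≡13 (mod 19); (13|19)=-1, (13|19)=-1; sign (−1)^0·-1^0·-1^1 = -1.
(a,b)_7: α=1, u≡5; β=1, v≡2 (mod 7); (5|7)=-1, (2|7)=+1; sign (−1)^1·-1^1·+1^1 = +1.
(a,b)_3: α=0, u≡1; β=2, v≡2 (mod 3); (1|3)=+1, (2|3)=-1; sign (−1)^0·+1^2·-1^0 = +1.
(a,b)_2: α=-3, β=-4; u≡3, v≡3 (mod 8); ε(u)ε(v)=1·1, αω(v)=-3·1, βω(u)=-4·1; sum ≡ 0  ⇒  +1.
(a,b)_5: α=3, u≡1; β=0, v≡4 (mod 5); (1|5)=+1, (4|5)=+1; sign (−1)^0·+1^0·+1^3 = +1.
(a,b)_17: α=0, u≡10; β=1, v≡13 (mod 17); (10|17)=-1, (13|17)=+1; sign (−1)^0·-1^1·+1^0 = -1.
(a,b)_11: α=0, u≡2; β=1, v≡8 (mod 11); (2|11)=-1, (8|11)=-1; sign (−1)^0·-1^1·-1^0 = -1.
(a,b)_∞: sgn(-38570)=−, sgn(-1309)=−, so -1.
|Ram(-38570, -1309)| = 4, even; anisotropic at {11, 17, 19, ∞}.

[11, 17, 19, inf]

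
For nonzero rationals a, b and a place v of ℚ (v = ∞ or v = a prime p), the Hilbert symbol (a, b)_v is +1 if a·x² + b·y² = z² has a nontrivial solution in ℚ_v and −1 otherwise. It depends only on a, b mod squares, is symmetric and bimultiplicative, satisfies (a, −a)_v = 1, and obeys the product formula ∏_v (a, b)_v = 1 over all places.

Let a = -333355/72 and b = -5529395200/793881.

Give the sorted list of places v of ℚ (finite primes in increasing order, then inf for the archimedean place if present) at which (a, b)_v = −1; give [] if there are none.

Mod squares: a ≡ -5510, b ≡ -1102. Check v ∈ {∞, 2, 3, 5, 7, 11, 19, 29}.
v=5: a=5^1·(≡2), b=5^2·(≡2) mod 5; (2|5)=-1, (2|5)=-1; (−1)^{1·2·2}·(-1)^2·(-1)^1 = -1.
v=7: a=7^0·(≡3), b=7^2·(≡4) mod 7; (3|7)=-1, (4|7)=+1; (−1)^{0·2·3}·(-1)^2·(+1)^0 = +1.
v=29: a=29^1·(≡22), b=29^1·(≡28) mod 29; (22|29)=+1, (28|29)=+1; (−1)^{1·1·14}·(+1)^1·(+1)^1 = +1.
v=2: v_2(a)=-3, v_2(b)=13; units ≡ 5, 1 (mod 8); ε·ε+αω+βω = 0·0+-3·0+13·1 ≡ 1  ⇒  (a,b)_2 = -1.
v=∞: -5510 < 0 and -1102 < 0  ⇒  (a,b)_∞ = -1.
v=11: a=11^2·(≡1), b=11^-2·(≡9) mod 11; (1|11)=+1, (9|11)=+1; (−1)^{2·-2·5}·(+1)^-2·(+1)^2 = +1.
v=19: a=19^1·(≡2), b=19^1·(≡18) mod 19; (2|19)=-1, (18|19)=-1; (−1)^{1·1·9}·(-1)^1·(-1)^1 = -1.
v=3: a=3^-2·(≡1), b=3^-8·(≡2) mod 3; (1|3)=+1, (2|3)=-1; (−1)^{-2·-8·1}·(+1)^-8·(-1)^-2 = +1.
Ram(-5510, -1102) = {2, 5, 19, ∞}; no ℚ_2-point on the conic.

[2, 5, 19, inf]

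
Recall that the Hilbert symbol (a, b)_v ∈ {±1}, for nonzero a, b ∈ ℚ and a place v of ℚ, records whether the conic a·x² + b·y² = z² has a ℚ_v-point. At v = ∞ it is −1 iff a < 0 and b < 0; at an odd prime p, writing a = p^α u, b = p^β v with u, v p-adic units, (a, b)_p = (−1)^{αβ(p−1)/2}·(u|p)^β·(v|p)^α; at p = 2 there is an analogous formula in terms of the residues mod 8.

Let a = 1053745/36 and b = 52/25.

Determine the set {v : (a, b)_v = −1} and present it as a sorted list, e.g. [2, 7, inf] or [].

[5, 11]

Mod squares: a ≡ 21505, b ≡ 13. Check v ∈ {∞, 2, 3, 5, 7, 11, 13, 17, 23}.
v=23: a=23^1·(≡7), b=23^0·(≡3) mod 23; (7|23)=-1, (3|23)=+1; (−1)^{1·0·11}·(-1)^0·(+1)^1 = +1.
v=13: a=13^0·(≡3), b=13^1·(≡9) mod 13; (3|13)=+1, (9|13)=+1; (−1)^{0·1·6}·(+1)^1·(+1)^0 = +1.
v=11: a=11^1·(≡6), b=11^0·(≡10) mod 11; (6|11)=-1, (10|11)=-1; (−1)^{1·0·5}·(-1)^0·(-1)^1 = -1.
v=2: v_2(a)=-2, v_2(b)=2; units ≡ 1, 5 (mod 8); ε·ε+αω+βω = 0·0+-2·1+2·0 ≡ 0  ⇒  (a,b)_2 = +1.
v=∞: 21505 > 0 and 13 > 0  ⇒  (a,b)_∞ = +1.
v=5: a=5^1·(≡4), b=5^-2·(≡2) mod 5; (4|5)=+1, (2|5)=-1; (−1)^{1·-2·2}·(+1)^-2·(-1)^1 = -1.
v=3: a=3^-2·(≡1), b=3^0·(≡1) mod 3; (1|3)=+1, (1|3)=+1; (−1)^{-2·0·1}·(+1)^0·(+1)^-2 = +1.
v=17: a=17^1·(≡10), b=17^0·(≡15) mod 17; (10|17)=-1, (15|17)=+1; (−1)^{1·0·8}·(-1)^0·(+1)^1 = +1.
v=7: a=7^2·(≡1), b=7^0·(≡6) mod 7; (1|7)=+1, (6|7)=-1; (−1)^{2·0·3}·(+1)^0·(-1)^2 = +1.
Ram(21505, 13) = {5, 11}; no ℚ_5-point on the conic.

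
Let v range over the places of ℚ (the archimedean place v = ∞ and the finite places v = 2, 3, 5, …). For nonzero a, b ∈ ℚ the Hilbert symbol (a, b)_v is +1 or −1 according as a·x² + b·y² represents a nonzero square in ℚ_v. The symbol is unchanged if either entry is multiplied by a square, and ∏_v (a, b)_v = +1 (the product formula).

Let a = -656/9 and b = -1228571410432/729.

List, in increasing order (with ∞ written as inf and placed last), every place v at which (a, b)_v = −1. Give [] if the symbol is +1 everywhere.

Mod squares: a ≡ -41, b ≡ -697. Check v ∈ {∞, 2, 3, 17, 41}.
v=3: a=3^-2·(≡1), b=3^-6·(≡2) mod 3; (1|3)=+1, (2|3)=-1; (−1)^{-2·-6·1}·(+1)^-6·(-1)^-2 = +1.
v=∞: -41 < 0 and -697 < 0  ⇒  (a,b)_∞ = -1.
v=2: v_2(a)=4, v_2(b)=20; units ≡ 7, 7 (mod 8); ε·ε+αω+βω = 1·1+4·0+20·0 ≡ 1  ⇒  (a,b)_2 = -1.
v=41: a=41^1·(≡21), b=41^3·(≡11) mod 41; (21|41)=+1, (11|41)=-1; (−1)^{1·3·20}·(+1)^3·(-1)^1 = -1.
v=17: a=17^0·(≡14), b=17^1·(≡7) mod 17; (14|17)=-1, (7|17)=-1; (−1)^{0·1·8}·(-1)^1·(-1)^0 = -1.
(-41, -697 / ℚ) ramifies at {2, 17, 41, ∞}: a division algebra.

[2, 17, 41, inf]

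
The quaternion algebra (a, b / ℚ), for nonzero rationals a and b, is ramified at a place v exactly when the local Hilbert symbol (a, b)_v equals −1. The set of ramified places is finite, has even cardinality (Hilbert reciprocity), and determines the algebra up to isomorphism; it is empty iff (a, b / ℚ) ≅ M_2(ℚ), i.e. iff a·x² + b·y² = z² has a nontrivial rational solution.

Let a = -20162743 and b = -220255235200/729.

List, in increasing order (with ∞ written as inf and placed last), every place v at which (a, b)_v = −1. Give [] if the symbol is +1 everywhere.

[19, 29, 37, 43, 47, inf]

(a, b) ≡ (-20162743, -23218) mod (ℚ^×)²; places V = {2, 3, 5, 7, 11, 13, 19, 23, 29, 37, 43, 47, ∞}.
(a,b)_23: α=1, u≡4; β=0, v≡3 (mod 23); (4|23)=+1, (3|23)=+1; sign (−1)^0·+1^0·+1^1 = +1.
(a,b)_∞: sgn(-20162743)=−, sgn(-23218)=−, so -1.
(a,b)_11: α=0, u≡4; β=2, v≡3 (mod 11); (4|11)=+1, (3|11)=+1; sign (−1)^0·+1^2·+1^0 = +1.
(a,b)_19: α=1, u≡10; β=1, v≡2 (mod 19); (10|19)=-1, (2|19)=-1; sign (−1)^1·-1^1·-1^1 = -1.
(a,b)_2: α=0, β=7; u≡1, v≡7 (mod 8); ε(u)ε(v)=0·1, αω(v)=0·0, βω(u)=7·0; sum ≡ 0  ⇒  +1.
(a,b)_3: α=0, u≡2; β=-6, v≡2 (mod 3); (2|3)=-1, (2|3)=-1; sign (−1)^0·-1^-6·-1^0 = +1.
(a,b)_5: α=0, u≡2; β=2, v≡3 (mod 5); (2|5)=-1, (3|5)=-1; sign (−1)^0·-1^2·-1^0 = +1.
(a,b)_47: α=0, u≡22; β=1, v≡33 (mod 47); (22|47)=-1, (33|47)=-1; sign (−1)^0·-1^1·-1^0 = -1.
(a,b)_7: α=0, u≡1; β=2, v≡1 (mod 7); (1|7)=+1, (1|7)=+1; sign (−1)^0·+1^2·+1^0 = +1.
(a,b)_29: α=1, u≡8; β=0, v≡12 (mod 29); (8|29)=-1, (12|29)=-1; sign (−1)^0·-1^0·-1^1 = -1.
(a,b)_13: α=0, u≡10; β=1, v≡8 (mod 13); (10|13)=+1, (8|13)=-1; sign (−1)^0·+1^1·-1^0 = +1.
(a,b)_37: α=1, u≡34; β=0, v≡2 (mod 37); (34|37)=+1, (2|37)=-1; sign (−1)^0·+1^0·-1^1 = -1.
(a,b)_43: α=1, u≡14; β=0, v≡2 (mod 43); (14|43)=+1, (2|43)=-1; sign (−1)^0·+1^0·-1^1 = -1.
Ram(-20162743, -23218) = {19, 29, 37, 43, 47, ∞}; no ℚ_19-point on the conic.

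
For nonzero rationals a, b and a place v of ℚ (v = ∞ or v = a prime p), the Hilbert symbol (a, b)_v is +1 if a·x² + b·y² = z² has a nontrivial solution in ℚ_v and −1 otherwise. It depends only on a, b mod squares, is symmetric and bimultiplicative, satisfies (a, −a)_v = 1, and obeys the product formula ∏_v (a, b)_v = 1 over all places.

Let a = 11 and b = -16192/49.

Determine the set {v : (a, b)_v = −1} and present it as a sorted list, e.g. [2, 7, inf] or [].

Mod squares: a ≡ 11, b ≡ -253. Check v ∈ {∞, 2, 7, 11, 23}.
v=∞: 11 > 0 and -253 < 0  ⇒  (a,b)_∞ = +1.
v=7: a=7^0·(≡4), b=7^-2·(≡6) mod 7; (4|7)=+1, (6|7)=-1; (−1)^{0·-2·3}·(+1)^-2·(-1)^0 = +1.
v=11: a=11^1·(≡1), b=11^1·(≡7) mod 11; (1|11)=+1, (7|11)=-1; (−1)^{1·1·5}·(+1)^1·(-1)^1 = +1.
v=2: v_2(a)=0, v_2(b)=6; units ≡ 3, 3 (mod 8); ε·ε+αω+βω = 1·1+0·1+6·1 ≡ 1  ⇒  (a,b)_2 = -1.
v=23: a=23^0·(≡11), b=23^1·(≡3) mod 23; (11|23)=-1, (3|23)=+1; (−1)^{0·1·11}·(-1)^1·(+1)^0 = -1.
|Ram(11, -253)| = 2, even; anisotropic at {2, 23}.

[2, 23]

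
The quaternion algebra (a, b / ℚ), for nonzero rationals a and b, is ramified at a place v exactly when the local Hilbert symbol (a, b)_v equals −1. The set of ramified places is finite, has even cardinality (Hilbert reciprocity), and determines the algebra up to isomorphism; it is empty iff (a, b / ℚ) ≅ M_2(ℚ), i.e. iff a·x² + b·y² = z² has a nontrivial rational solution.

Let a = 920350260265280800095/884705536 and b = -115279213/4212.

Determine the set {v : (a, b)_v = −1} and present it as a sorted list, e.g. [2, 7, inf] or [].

[2, 19]

(a, b) ≡ (95, -1729) mod (ℚ^×)²; places V = {2, 3, 5, 7, 11, 13, 19, ∞}.
(a,b)_∞: sgn(95)=+, sgn(-1729)=−, so +1.
(a,b)_2: α=-8, β=-2; u≡7, v≡7 (mod 8); ε(u)ε(v)=1·1, αω(v)=-8·0, βω(u)=-2·0; sum ≡ 1  ⇒  -1.
(a,b)_3: α=6, u≡2; β=-4, v≡2 (mod 3); (2|3)=-1, (2|3)=-1; sign (−1)^0·-1^-4·-1^6 = +1.
(a,b)_13: α=-4, u≡1; β=-1, v≡10 (mod 13); (1|13)=+1, (10|13)=+1; sign (−1)^0·+1^-1·+1^-4 = +1.
(a,b)_5: α=1, u≡4; β=0, v≡1 (mod 5); (4|5)=+1, (1|5)=+1; sign (−1)^0·+1^0·+1^1 = +1.
(a,b)_19: α=7, u≡11; β=3, v≡5 (mod 19); (11|19)=+1, (5|19)=+1; sign (−1)^1·+1^3·+1^7 = -1.
(a,b)_7: α=10, u≡4; β=5, v≡3 (mod 7); (4|7)=+1, (3|7)=-1; sign (−1)^0·+1^5·-1^10 = +1.
(a,b)_11: α=-2, u≡2; β=0, v≡5 (mod 11); (2|11)=-1, (5|11)=+1; sign (−1)^0·-1^0·+1^-2 = +1.
Ram(95, -1729) = {2, 19}; no ℚ_2-point on the conic.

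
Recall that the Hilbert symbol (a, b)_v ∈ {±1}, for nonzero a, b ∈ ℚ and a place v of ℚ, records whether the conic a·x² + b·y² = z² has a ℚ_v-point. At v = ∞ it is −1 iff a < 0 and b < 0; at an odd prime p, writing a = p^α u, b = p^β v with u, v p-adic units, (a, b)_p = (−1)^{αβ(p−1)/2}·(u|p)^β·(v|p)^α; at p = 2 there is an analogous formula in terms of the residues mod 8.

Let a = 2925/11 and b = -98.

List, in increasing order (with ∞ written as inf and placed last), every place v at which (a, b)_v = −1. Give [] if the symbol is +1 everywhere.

[2, 13]

(a, b) ≡ (143, -2) mod (ℚ^×)²; places V = {2, 3, 5, 7, 11, 13, ∞}.
(a,b)_3: α=2, u≡2; β=0, v≡1 (mod 3); (2|3)=-1, (1|3)=+1; sign (−1)^0·-1^0·+1^2 = +1.
(a,b)_5: α=2, u≡2; β=0, v≡2 (mod 5); (2|5)=-1, (2|5)=-1; sign (−1)^0·-1^0·-1^2 = +1.
(a,b)_7: α=0, u≡5; β=2, v≡5 (mod 7); (5|7)=-1, (5|7)=-1; sign (−1)^0·-1^2·-1^0 = +1.
(a,b)_11: α=-1, u≡10; β=0, v≡1 (mod 11); (10|11)=-1, (1|11)=+1; sign (−1)^0·-1^0·+1^-1 = +1.
(a,b)_∞: sgn(143)=+, sgn(-2)=−, so +1.
(a,b)_2: α=0, β=1; u≡7, v≡7 (mod 8); ε(u)ε(v)=1·1, αω(v)=0·0, βω(u)=1·0; sum ≡ 1  ⇒  -1.
(a,b)_13: α=1, u≡11; β=0, v≡6 (mod 13); (11|13)=-1, (6|13)=-1; sign (−1)^0·-1^0·-1^1 = -1.
Ram(143, -2) = {2, 13}; no ℚ_2-point on the conic.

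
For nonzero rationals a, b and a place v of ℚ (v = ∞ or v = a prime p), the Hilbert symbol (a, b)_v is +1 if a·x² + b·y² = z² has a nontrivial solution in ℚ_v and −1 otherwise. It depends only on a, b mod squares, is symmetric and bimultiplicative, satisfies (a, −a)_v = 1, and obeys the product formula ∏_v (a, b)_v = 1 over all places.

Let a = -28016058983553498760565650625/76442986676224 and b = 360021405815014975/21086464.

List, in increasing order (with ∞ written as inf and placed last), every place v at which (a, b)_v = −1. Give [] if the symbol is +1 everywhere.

[2, 19]

Mod squares: a ≡ -582521, b ≡ 31. Check v ∈ {∞, 2, 5, 7, 11, 17, 19, 23, 31, 37, 41, 43}.
v=5: a=5^4·(≡1), b=5^2·(≡1) mod 5; (1|5)=+1, (1|5)=+1; (−1)^{4·2·2}·(+1)^2·(+1)^4 = +1.
v=2: v_2(a)=-16, v_2(b)=-8; units ≡ 7, 7 (mod 8); ε·ε+αω+βω = 1·1+-16·0+-8·0 ≡ 1  ⇒  (a,b)_2 = -1.
v=11: a=11^2·(≡8), b=11^0·(≡3) mod 11; (8|11)=-1, (3|11)=+1; (−1)^{2·0·5}·(-1)^0·(+1)^2 = +1.
v=19: a=19^3·(≡4), b=19^2·(≡3) mod 19; (4|19)=+1, (3|19)=-1; (−1)^{3·2·9}·(+1)^2·(-1)^3 = -1.
v=41: a=41^-2·(≡35), b=41^-2·(≡10) mod 41; (35|41)=-1, (10|41)=+1; (−1)^{-2·-2·20}·(-1)^-2·(+1)^-2 = +1.
v=43: a=43^3·(≡25), b=43^2·(≡40) mod 43; (25|43)=+1, (40|43)=+1; (−1)^{3·2·21}·(+1)^2·(+1)^3 = +1.
v=∞: -582521 < 0 and 31 > 0  ⇒  (a,b)_∞ = +1.
v=7: a=7^-4·(≡5), b=7^-2·(≡6) mod 7; (5|7)=-1, (6|7)=-1; (−1)^{-4·-2·3}·(-1)^-2·(-1)^-4 = +1.
v=17: a=17^-2·(≡13), b=17^0·(≡14) mod 17; (13|17)=+1, (14|17)=-1; (−1)^{-2·0·8}·(+1)^0·(-1)^-2 = +1.
v=23: a=23^3·(≡20), b=23^2·(≡2) mod 23; (20|23)=-1, (2|23)=+1; (−1)^{3·2·11}·(-1)^2·(+1)^3 = +1.
v=31: a=31^3·(≡27), b=31^3·(≡19) mod 31; (27|31)=-1, (19|31)=+1; (−1)^{3·3·15}·(-1)^3·(+1)^3 = +1.
v=37: a=37^4·(≡30), b=37^2·(≡17) mod 37; (30|37)=+1, (17|37)=-1; (−1)^{4·2·18}·(+1)^2·(-1)^4 = +1.
Ram(-582521, 31) = {2, 19}; no ℚ_2-point on the conic.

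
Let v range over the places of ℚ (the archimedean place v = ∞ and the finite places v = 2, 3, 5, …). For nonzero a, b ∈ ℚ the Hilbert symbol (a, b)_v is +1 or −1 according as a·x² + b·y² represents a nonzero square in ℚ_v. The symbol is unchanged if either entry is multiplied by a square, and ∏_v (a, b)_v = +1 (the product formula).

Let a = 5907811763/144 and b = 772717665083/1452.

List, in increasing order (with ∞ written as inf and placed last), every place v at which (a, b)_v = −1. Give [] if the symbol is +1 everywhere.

[3, 31]

(a, b) ≡ (2460563, 194649) mod (ℚ^×)²; places V = {2, 3, 7, 11, 13, 17, 23, 29, 31, ∞}.
(a,b)_23: α=1, u≡12; β=1, v≡5 (mod 23); (12|23)=+1, (5|23)=-1; sign (−1)^1·+1^1·-1^1 = +1.
(a,b)_7: α=5, u≡1; β=3, v≡3 (mod 7); (1|7)=+1, (3|7)=-1; sign (−1)^1·+1^3·-1^5 = +1.
(a,b)_∞: sgn(2460563)=+, sgn(194649)=+, so +1.
(a,b)_11: α=0, u≡7; β=-2, v≡1 (mod 11); (7|11)=-1, (1|11)=+1; sign (−1)^0·-1^-2·+1^0 = +1.
(a,b)_2: α=-4, β=-2; u≡3, v≡1 (mod 8); ε(u)ε(v)=1·0, αω(v)=-4·0, βω(u)=-2·1; sum ≡ 0  ⇒  +1.
(a,b)_3: α=-2, u≡2; β=-1, v≡2 (mod 3); (2|3)=-1, (2|3)=-1; sign (−1)^0·-1^-1·-1^-2 = -1.
(a,b)_29: α=1, u≡16; β=2, v≡16 (mod 29); (16|29)=+1, (16|29)=+1; sign (−1)^0·+1^2·+1^1 = +1.
(a,b)_31: α=1, u≡6; β=1, v≡21 (mod 31); (6|31)=-1, (21|31)=-1; sign (−1)^1·-1^1·-1^1 = -1.
(a,b)_17: α=1, u≡9; β=2, v≡4 (mod 17); (9|17)=+1, (4|17)=+1; sign (−1)^0·+1^2·+1^1 = +1.
(a,b)_13: α=0, u≡9; β=1, v≡9 (mod 13); (9|13)=+1, (9|13)=+1; sign (−1)^0·+1^1·+1^0 = +1.
Ram(2460563, 194649) = {3, 31}; no ℚ_3-point on the conic.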